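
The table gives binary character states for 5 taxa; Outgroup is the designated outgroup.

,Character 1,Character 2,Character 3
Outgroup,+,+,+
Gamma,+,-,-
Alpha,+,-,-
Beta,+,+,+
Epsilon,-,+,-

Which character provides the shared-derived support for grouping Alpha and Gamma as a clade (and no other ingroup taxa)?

Character 2

The outgroup has state '+' for every character, so '-' is the derived state throughout.
Character 1 (derived state '-') is unique to Epsilon (autapomorphy; uninformative for grouping).
Character 2: derived state '-' in Alpha and Gamma only — synapomorphy for {Alpha, Gamma}.
Character 3: derived state '-' in Alpha, Epsilon, and Gamma only — synapomorphy for {Alpha, Epsilon, Gamma}.
Most parsimonious ingroup topology: (((Gamma,Alpha),Epsilon),Beta).
The clade {Alpha, Gamma} is supported by Character 2: its derived state '-' occurs in exactly those taxa and in no other taxon (including the outgroup).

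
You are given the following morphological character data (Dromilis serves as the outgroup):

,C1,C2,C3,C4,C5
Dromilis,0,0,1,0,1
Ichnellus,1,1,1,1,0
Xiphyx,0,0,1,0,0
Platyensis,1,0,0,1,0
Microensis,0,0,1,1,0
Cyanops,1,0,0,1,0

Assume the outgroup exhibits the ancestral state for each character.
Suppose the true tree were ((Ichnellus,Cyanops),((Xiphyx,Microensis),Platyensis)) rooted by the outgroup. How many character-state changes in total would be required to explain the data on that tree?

Map each character onto ((Ichnellus,Cyanops),((Xiphyx,Microensis),Platyensis)) (rooted by Dromilis) and count the minimum state changes it requires (Fitch parsimony):
C1: 2; C2: 1; C3: 2; C4: 2; C5: 1.
Total tree length = 8.

8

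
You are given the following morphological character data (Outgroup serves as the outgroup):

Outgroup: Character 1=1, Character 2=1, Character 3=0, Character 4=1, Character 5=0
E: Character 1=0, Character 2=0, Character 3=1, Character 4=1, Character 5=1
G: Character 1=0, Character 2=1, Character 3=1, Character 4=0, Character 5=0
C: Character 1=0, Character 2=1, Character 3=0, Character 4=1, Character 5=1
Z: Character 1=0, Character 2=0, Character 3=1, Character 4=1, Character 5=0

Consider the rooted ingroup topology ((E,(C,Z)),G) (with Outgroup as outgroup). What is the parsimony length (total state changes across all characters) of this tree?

8

Map each character onto ((E,(C,Z)),G) (rooted by Outgroup) and count the minimum state changes it requires (Fitch parsimony):
Character 1: 1; Character 2: 2; Character 3: 2; Character 4: 1; Character 5: 2.
Total tree length = 8.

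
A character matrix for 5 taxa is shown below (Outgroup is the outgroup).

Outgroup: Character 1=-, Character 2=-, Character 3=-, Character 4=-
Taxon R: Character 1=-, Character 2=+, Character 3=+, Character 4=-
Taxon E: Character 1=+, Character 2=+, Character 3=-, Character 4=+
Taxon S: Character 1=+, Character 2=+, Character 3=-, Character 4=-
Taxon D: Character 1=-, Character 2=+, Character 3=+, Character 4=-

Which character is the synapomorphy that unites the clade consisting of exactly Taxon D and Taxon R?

The outgroup has state '-' for every character, so '+' is the derived state throughout.
Character 1: derived state '+' in Taxon E and Taxon S only — synapomorphy for {Taxon E, Taxon S}.
Character 2 (derived state '+') is shared by all ingroup taxa — unites the whole ingroup.
Character 3: derived state '+' in Taxon D and Taxon R only — synapomorphy for {Taxon D, Taxon R}.
Character 4: derived state '+' in Taxon E only — an autapomorphy, so it tells us nothing about relationships among taxa.
Most parsimonious ingroup topology: ((Taxon R,Taxon D),(Taxon E,Taxon S)).
The clade {Taxon D, Taxon R} is supported by Character 3: its derived state '+' occurs in exactly those taxa and in no other taxon (including the outgroup).

Character 3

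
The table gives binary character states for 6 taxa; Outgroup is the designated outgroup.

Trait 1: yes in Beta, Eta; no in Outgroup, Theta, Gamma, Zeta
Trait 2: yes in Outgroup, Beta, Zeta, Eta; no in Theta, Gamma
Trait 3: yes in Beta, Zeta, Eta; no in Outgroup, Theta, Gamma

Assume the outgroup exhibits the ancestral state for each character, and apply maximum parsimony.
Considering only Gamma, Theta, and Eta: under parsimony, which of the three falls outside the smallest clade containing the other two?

Character polarity is set by the outgroup: the derived state is whichever differs from the outgroup's state, so for Trait 2 the derived state is 'no', and for the remaining characters it is 'yes'.
Only Beta and Eta show the derived state 'yes' for Trait 1, supporting them as a clade.
Only Gamma and Theta show the derived state 'no' for Trait 2, supporting them as a clade.
Trait 3: derived state 'yes' in Beta, Eta, and Zeta only — synapomorphy for {Beta, Eta, Zeta}.
Most parsimonious ingroup topology: (((Beta,Eta),Zeta),(Theta,Gamma)).
Gamma and Theta share a more recent common ancestor with each other than either does with Eta, so Eta is the least closely related of the three.

Eta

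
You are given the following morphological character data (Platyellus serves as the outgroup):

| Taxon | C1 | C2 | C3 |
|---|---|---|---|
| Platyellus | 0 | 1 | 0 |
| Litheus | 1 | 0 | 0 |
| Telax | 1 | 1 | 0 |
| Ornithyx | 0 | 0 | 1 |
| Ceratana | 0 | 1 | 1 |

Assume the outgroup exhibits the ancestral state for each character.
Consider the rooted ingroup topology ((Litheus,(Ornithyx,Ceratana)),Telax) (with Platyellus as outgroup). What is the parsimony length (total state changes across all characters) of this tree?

Map each character onto ((Litheus,(Ornithyx,Ceratana)),Telax) (rooted by Platyellus) and count the minimum state changes it requires (Fitch parsimony):
C1: 2; C2: 2; C3: 1.
Total tree length = 5.

5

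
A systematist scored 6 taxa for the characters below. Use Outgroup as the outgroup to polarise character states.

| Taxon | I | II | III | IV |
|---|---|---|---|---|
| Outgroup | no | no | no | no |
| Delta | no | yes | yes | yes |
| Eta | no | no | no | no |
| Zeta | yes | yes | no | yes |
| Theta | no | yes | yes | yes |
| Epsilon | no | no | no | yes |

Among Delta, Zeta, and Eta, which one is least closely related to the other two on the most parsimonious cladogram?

Eta

The outgroup has state 'no' for every character, so 'yes' is the derived state throughout.
I (derived state 'yes') is unique to Zeta (autapomorphy; uninformative for grouping).
Only Delta, Theta, and Zeta show the derived state 'yes' for II, supporting them as a clade.
Only Delta and Theta show the derived state 'yes' for III, supporting them as a clade.
IV: derived state 'yes' in Delta, Epsilon, Theta, and Zeta only — synapomorphy for {Delta, Epsilon, Theta, Zeta}.
Most parsimonious ingroup topology: ((((Delta,Theta),Zeta),Epsilon),Eta).
Delta and Zeta share a more recent common ancestor with each other than either does with Eta, so Eta is the least closely related of the three.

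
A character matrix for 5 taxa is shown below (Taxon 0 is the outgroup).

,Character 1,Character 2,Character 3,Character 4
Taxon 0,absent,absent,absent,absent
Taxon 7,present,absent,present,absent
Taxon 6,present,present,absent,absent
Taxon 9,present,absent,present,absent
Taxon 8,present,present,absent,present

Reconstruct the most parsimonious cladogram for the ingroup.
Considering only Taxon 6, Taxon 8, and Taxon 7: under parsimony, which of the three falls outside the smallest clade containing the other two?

The outgroup has state 'absent' for every character, so 'present' is the derived state throughout.
Character 1 (derived state 'present') is shared by all ingroup taxa — unites the whole ingroup.
Character 2: derived state 'present' in Taxon 6 and Taxon 8 only — synapomorphy for {Taxon 6, Taxon 8}.
Character 3 (derived state 'present') is shared by Taxon 7 and Taxon 9 — a synapomorphy uniting that clade.
Character 4: derived state 'present' in Taxon 8 only — an autapomorphy, so it tells us nothing about relationships among taxa.
Most parsimonious ingroup topology: ((Taxon 7,Taxon 9),(Taxon 6,Taxon 8)).
Taxon 8 and Taxon 6 share a more recent common ancestor with each other than either does with Taxon 7, so Taxon 7 is the least closely related of the three.

Taxon 7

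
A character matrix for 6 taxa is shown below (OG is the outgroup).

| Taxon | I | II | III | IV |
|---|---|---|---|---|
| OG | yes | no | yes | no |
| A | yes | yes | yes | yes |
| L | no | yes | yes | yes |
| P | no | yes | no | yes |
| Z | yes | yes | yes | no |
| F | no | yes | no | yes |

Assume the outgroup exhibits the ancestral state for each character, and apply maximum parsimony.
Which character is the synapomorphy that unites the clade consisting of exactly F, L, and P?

I

Character polarity is set by the outgroup: the derived state is whichever differs from the outgroup's state, so for I, III the derived state is 'no', and for the remaining characters it is 'yes'.
I (derived state 'no') is shared by F, L, and P — a synapomorphy uniting that clade.
II (derived state 'yes') is shared by all ingroup taxa — unites the whole ingroup.
III: derived state 'no' in F and P only — synapomorphy for {F, P}.
IV: derived state 'yes' in A, F, L, and P only — synapomorphy for {A, F, L, P}.
Most parsimonious ingroup topology: ((A,(L,(P,F))),Z).
The clade {F, L, P} is supported by I: its derived state 'no' occurs in exactly those taxa and in no other taxon (including the outgroup).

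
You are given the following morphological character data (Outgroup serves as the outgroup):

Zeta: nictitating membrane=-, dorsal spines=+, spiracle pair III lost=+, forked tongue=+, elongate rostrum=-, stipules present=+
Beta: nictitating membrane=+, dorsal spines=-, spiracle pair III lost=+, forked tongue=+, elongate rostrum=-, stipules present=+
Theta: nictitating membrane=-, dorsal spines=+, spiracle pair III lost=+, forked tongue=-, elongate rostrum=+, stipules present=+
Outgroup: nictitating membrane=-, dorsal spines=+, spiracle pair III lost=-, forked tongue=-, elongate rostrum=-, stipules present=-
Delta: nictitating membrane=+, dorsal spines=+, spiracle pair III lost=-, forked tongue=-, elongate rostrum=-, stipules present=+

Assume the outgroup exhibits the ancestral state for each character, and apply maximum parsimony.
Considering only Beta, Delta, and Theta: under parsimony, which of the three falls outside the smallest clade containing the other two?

Delta

Character polarity is set by the outgroup: the derived state is whichever differs from the outgroup's state, so for dorsal spines the derived state is '-', and for the remaining characters it is '+'.
nictitating membrane (state '+') occurs in Beta and Delta but conflicts with the nesting implied by the other characters — most parsimoniously interpreted as homoplasy.
dorsal spines: derived state '-' in Beta only — an autapomorphy, so it tells us nothing about relationships among taxa.
Only Beta, Theta, and Zeta show the derived state '+' for spiracle pair III lost, supporting them as a clade.
forked tongue: derived state '+' in Beta and Zeta only — synapomorphy for {Beta, Zeta}.
elongate rostrum: derived state '+' in Theta only — an autapomorphy, so it tells us nothing about relationships among taxa.
All ingroup taxa share the derived state '+' for stipules present; it defines the ingroup but does not resolve relationships within it.
Most parsimonious ingroup topology: (((Beta,Zeta),Theta),Delta).
Theta and Beta share a more recent common ancestor with each other than either does with Delta, so Delta is the least closely related of the three.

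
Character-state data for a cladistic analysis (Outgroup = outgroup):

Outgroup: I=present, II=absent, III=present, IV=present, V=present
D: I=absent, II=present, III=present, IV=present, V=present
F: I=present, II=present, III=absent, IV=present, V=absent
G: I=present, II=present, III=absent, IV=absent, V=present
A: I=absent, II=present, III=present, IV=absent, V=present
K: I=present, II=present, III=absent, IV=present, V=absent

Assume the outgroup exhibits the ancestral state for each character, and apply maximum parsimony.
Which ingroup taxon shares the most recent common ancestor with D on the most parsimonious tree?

A

Character polarity is set by the outgroup: the derived state is whichever differs from the outgroup's state, so for I, III, IV, V the derived state is 'absent', and for the remaining characters it is 'present'.
Only A and D show the derived state 'absent' for I, supporting them as a clade.
II (derived state 'present') is shared by all ingroup taxa — unites the whole ingroup.
III: derived state 'absent' in F, G, and K only — synapomorphy for {F, G, K}.
IV (state 'absent') occurs in A and G but conflicts with the nesting implied by the other characters — most parsimoniously interpreted as homoplasy.
Only F and K show the derived state 'absent' for V, supporting them as a clade.
Most parsimonious ingroup topology: ((D,A),((F,K),G)).
D and A form a cherry on this tree, so they are sister taxa.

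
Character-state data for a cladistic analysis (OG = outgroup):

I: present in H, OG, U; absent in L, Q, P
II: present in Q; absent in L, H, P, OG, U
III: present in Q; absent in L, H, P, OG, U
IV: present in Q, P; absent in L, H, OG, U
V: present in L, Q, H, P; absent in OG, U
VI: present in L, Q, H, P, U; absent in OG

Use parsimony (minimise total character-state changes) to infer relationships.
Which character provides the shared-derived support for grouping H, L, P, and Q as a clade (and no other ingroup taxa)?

V

Character polarity is set by the outgroup: the derived state is whichever differs from the outgroup's state, so for I the derived state is 'absent', and for the remaining characters it is 'present'.
I: derived state 'absent' in L, P, and Q only — synapomorphy for {L, P, Q}.
II (derived state 'present') is unique to Q (autapomorphy; uninformative for grouping).
III: derived state 'present' in Q only — an autapomorphy, so it tells us nothing about relationships among taxa.
IV: derived state 'present' in P and Q only — synapomorphy for {P, Q}.
V: derived state 'present' in H, L, P, and Q only — synapomorphy for {H, L, P, Q}.
All ingroup taxa share the derived state 'present' for VI; it defines the ingroup but does not resolve relationships within it.
Most parsimonious ingroup topology: (((L,(Q,P)),H),U).
The clade {H, L, P, Q} is supported by V: its derived state 'present' occurs in exactly those taxa and in no other taxon (including the outgroup).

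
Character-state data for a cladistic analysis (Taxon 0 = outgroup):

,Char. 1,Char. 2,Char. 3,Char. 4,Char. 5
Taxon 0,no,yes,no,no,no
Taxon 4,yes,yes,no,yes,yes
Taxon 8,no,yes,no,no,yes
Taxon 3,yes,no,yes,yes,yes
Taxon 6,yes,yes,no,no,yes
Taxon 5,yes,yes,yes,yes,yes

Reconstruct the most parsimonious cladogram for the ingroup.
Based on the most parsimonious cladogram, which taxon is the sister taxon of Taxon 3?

Taxon 5

Character polarity is set by the outgroup: the derived state is whichever differs from the outgroup's state, so for Char. 2 the derived state is 'no', and for the remaining characters it is 'yes'.
Char. 1 (derived state 'yes') is shared by Taxon 3, Taxon 4, Taxon 5, and Taxon 6 — a synapomorphy uniting that clade.
Char. 2 (derived state 'no') is unique to Taxon 3 (autapomorphy; uninformative for grouping).
Only Taxon 3 and Taxon 5 show the derived state 'yes' for Char. 3, supporting them as a clade.
Only Taxon 3, Taxon 4, and Taxon 5 show the derived state 'yes' for Char. 4, supporting them as a clade.
Char. 5 (derived state 'yes') is shared by all ingroup taxa — unites the whole ingroup.
Most parsimonious ingroup topology: (((Taxon 4,(Taxon 3,Taxon 5)),Taxon 6),Taxon 8).
Taxon 3 and Taxon 5 form a cherry on this tree, so they are sister taxa.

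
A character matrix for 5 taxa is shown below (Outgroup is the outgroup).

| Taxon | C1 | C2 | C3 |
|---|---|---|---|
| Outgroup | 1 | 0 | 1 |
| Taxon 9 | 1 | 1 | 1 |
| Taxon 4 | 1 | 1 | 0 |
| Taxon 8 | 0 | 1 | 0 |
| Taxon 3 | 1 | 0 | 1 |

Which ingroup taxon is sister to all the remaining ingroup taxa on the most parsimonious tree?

Taxon 3

Character polarity is set by the outgroup: the derived state is whichever differs from the outgroup's state, so for C1, C3 the derived state is '0', and for the remaining characters it is '1'.
C1: derived state '0' in Taxon 8 only — an autapomorphy, so it tells us nothing about relationships among taxa.
C2: derived state '1' in Taxon 4, Taxon 8, and Taxon 9 only — synapomorphy for {Taxon 4, Taxon 8, Taxon 9}.
Only Taxon 4 and Taxon 8 show the derived state '0' for C3, supporting them as a clade.
Most parsimonious ingroup topology: ((Taxon 9,(Taxon 4,Taxon 8)),Taxon 3).
Taxon 3 is sister to the clade containing all other ingroup taxa, so it is the earliest-diverging (most basal) ingroup lineage.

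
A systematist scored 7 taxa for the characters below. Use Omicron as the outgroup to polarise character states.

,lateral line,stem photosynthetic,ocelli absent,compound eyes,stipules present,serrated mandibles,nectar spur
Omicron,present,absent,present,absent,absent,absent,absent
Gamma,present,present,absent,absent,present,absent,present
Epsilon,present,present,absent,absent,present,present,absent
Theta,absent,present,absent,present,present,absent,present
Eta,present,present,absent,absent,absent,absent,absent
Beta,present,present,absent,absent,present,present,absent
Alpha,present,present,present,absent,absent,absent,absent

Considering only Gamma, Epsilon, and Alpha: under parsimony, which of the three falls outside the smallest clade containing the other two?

Character polarity is set by the outgroup: the derived state is whichever differs from the outgroup's state, so for lateral line, ocelli absent the derived state is 'absent', and for the remaining characters it is 'present'.
lateral line (derived state 'absent') is unique to Theta (autapomorphy; uninformative for grouping).
stem photosynthetic (derived state 'present') is shared by all ingroup taxa — unites the whole ingroup.
ocelli absent (derived state 'absent') is shared by Beta, Epsilon, Eta, Gamma, and Theta — a synapomorphy uniting that clade.
compound eyes (derived state 'present') is unique to Theta (autapomorphy; uninformative for grouping).
Only Beta, Epsilon, Gamma, and Theta show the derived state 'present' for stipules present, supporting them as a clade.
Only Beta and Epsilon show the derived state 'present' for serrated mandibles, supporting them as a clade.
nectar spur: derived state 'present' in Gamma and Theta only — synapomorphy for {Gamma, Theta}.
Most parsimonious ingroup topology: ((((Gamma,Theta),(Epsilon,Beta)),Eta),Alpha).
Gamma and Epsilon share a more recent common ancestor with each other than either does with Alpha, so Alpha is the least closely related of the three.

Alpha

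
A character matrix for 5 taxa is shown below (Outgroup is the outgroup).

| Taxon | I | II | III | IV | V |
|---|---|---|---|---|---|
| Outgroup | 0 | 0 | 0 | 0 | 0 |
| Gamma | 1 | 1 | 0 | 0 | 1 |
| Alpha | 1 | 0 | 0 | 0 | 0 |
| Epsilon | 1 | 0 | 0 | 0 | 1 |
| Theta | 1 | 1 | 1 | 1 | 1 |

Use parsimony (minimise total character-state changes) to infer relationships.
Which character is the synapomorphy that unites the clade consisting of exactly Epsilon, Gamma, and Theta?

V

The outgroup has state '0' for every character, so '1' is the derived state throughout.
All ingroup taxa share the derived state '1' for I; it defines the ingroup but does not resolve relationships within it.
II (derived state '1') is shared by Gamma and Theta — a synapomorphy uniting that clade.
III: derived state '1' in Theta only — an autapomorphy, so it tells us nothing about relationships among taxa.
IV: derived state '1' in Theta only — an autapomorphy, so it tells us nothing about relationships among taxa.
Only Epsilon, Gamma, and Theta show the derived state '1' for V, supporting them as a clade.
Most parsimonious ingroup topology: (((Gamma,Theta),Epsilon),Alpha).
The clade {Epsilon, Gamma, Theta} is supported by V: its derived state '1' occurs in exactly those taxa and in no other taxon (including the outgroup).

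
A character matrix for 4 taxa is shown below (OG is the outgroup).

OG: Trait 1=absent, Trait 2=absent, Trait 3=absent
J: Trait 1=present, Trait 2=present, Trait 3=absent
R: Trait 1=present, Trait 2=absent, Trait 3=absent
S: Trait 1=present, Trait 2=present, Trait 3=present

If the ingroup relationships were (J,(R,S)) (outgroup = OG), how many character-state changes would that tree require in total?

4

Map each character onto (J,(R,S)) (rooted by OG) and count the minimum state changes it requires (Fitch parsimony):
Trait 1: 1; Trait 2: 2; Trait 3: 1.
Total tree length = 4.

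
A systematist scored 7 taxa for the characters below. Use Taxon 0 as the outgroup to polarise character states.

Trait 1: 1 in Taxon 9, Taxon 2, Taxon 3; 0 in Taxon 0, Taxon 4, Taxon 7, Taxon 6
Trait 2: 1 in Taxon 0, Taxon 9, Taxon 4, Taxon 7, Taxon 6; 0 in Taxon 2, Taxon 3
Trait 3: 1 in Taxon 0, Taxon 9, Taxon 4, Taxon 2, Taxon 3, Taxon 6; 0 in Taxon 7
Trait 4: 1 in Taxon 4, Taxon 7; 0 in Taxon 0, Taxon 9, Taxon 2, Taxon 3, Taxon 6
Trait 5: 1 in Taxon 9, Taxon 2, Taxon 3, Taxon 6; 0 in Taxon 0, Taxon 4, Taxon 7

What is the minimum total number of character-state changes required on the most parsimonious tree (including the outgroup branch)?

Character polarity is set by the outgroup: the derived state is whichever differs from the outgroup's state, so for Trait 2, Trait 3 the derived state is '0', and for the remaining characters it is '1'.
Trait 1: derived state '1' in Taxon 2, Taxon 3, and Taxon 9 only — synapomorphy for {Taxon 2, Taxon 3, Taxon 9}.
Trait 2 (derived state '0') is shared by Taxon 2 and Taxon 3 — a synapomorphy uniting that clade.
Trait 3 (derived state '0') is unique to Taxon 7 (autapomorphy; uninformative for grouping).
Only Taxon 4 and Taxon 7 show the derived state '1' for Trait 4, supporting them as a clade.
Only Taxon 2, Taxon 3, Taxon 6, and Taxon 9 show the derived state '1' for Trait 5, supporting them as a clade.
Most parsimonious ingroup topology: (((Taxon 9,(Taxon 2,Taxon 3)),Taxon 6),(Taxon 4,Taxon 7)).
Changes per character on this tree: Trait 1: 1; Trait 2: 1; Trait 3: 1; Trait 4: 1; Trait 5: 1.
Total = 5.

5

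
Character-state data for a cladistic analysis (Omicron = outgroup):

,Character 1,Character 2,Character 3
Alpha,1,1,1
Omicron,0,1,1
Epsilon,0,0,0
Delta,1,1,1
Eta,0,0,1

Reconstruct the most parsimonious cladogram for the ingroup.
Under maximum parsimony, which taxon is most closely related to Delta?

Alpha

Character polarity is set by the outgroup: the derived state is whichever differs from the outgroup's state, so for Character 2, Character 3 the derived state is '0', and for the remaining characters it is '1'.
Only Alpha and Delta show the derived state '1' for Character 1, supporting them as a clade.
Character 2 (derived state '0') is shared by Epsilon and Eta — a synapomorphy uniting that clade.
Character 3 (derived state '0') is unique to Epsilon (autapomorphy; uninformative for grouping).
Most parsimonious ingroup topology: ((Eta,Epsilon),(Delta,Alpha)).
Delta and Alpha form a cherry on this tree, so they are sister taxa.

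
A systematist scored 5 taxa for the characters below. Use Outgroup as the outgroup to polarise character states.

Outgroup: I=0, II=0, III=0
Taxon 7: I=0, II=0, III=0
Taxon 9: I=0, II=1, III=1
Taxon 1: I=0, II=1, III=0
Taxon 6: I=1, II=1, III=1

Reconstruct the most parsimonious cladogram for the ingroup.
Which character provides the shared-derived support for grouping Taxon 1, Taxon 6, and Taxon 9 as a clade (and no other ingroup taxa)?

The outgroup has state '0' for every character, so '1' is the derived state throughout.
I: derived state '1' in Taxon 6 only — an autapomorphy, so it tells us nothing about relationships among taxa.
II (derived state '1') is shared by Taxon 1, Taxon 6, and Taxon 9 — a synapomorphy uniting that clade.
Only Taxon 6 and Taxon 9 show the derived state '1' for III, supporting them as a clade.
Most parsimonious ingroup topology: (Taxon 7,((Taxon 9,Taxon 6),Taxon 1)).
The clade {Taxon 1, Taxon 6, Taxon 9} is supported by II: its derived state '1' occurs in exactly those taxa and in no other taxon (including the outgroup).

II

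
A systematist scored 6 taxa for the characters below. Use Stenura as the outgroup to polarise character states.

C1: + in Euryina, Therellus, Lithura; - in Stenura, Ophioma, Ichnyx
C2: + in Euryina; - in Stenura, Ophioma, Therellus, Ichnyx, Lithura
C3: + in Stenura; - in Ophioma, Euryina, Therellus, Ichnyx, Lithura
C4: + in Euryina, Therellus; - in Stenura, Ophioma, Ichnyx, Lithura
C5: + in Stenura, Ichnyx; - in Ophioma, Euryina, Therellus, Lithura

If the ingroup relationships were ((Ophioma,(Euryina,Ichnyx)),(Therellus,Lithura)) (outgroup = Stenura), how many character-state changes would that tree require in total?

Map each character onto ((Ophioma,(Euryina,Ichnyx)),(Therellus,Lithura)) (rooted by Stenura) and count the minimum state changes it requires (Fitch parsimony):
C1: 2; C2: 1; C3: 1; C4: 2; C5: 2.
Total tree length = 8.

8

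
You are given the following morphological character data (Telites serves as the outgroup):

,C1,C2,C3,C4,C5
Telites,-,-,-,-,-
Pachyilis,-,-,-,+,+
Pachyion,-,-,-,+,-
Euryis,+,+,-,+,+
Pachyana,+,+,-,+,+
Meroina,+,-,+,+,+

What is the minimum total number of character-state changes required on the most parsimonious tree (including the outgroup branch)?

5

The outgroup has state '-' for every character, so '+' is the derived state throughout.
Only Euryis, Meroina, and Pachyana show the derived state '+' for C1, supporting them as a clade.
C2 (derived state '+') is shared by Euryis and Pachyana — a synapomorphy uniting that clade.
C3: derived state '+' in Meroina only — an autapomorphy, so it tells us nothing about relationships among taxa.
C4 (derived state '+') is shared by all ingroup taxa — unites the whole ingroup.
Only Euryis, Meroina, Pachyana, and Pachyilis show the derived state '+' for C5, supporting them as a clade.
Most parsimonious ingroup topology: ((Pachyilis,((Euryis,Pachyana),Meroina)),Pachyion).
Changes per character on this tree: C1: 1; C2: 1; C3: 1; C4: 1; C5: 1.
Total = 5.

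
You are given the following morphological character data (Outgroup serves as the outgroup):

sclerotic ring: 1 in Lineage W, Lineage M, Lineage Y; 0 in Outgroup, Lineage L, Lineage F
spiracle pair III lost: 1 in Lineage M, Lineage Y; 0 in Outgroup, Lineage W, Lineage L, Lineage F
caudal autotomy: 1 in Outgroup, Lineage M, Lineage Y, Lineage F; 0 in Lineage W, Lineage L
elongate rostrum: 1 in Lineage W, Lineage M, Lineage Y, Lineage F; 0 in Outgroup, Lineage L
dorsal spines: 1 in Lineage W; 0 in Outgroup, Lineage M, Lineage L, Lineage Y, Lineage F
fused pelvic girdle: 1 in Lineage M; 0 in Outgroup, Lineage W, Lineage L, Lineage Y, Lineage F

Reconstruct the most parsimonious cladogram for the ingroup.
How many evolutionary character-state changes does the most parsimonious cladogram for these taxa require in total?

Character polarity is set by the outgroup: the derived state is whichever differs from the outgroup's state, so for caudal autotomy the derived state is '0', and for the remaining characters it is '1'.
sclerotic ring: derived state '1' in Lineage M, Lineage W, and Lineage Y only — synapomorphy for {Lineage M, Lineage W, Lineage Y}.
spiracle pair III lost: derived state '1' in Lineage M and Lineage Y only — synapomorphy for {Lineage M, Lineage Y}.
caudal autotomy groups Lineage L and Lineage W, which is incompatible with the clades supported by the remaining characters; treating it as convergent (homoplasy) costs fewer steps than any alternative tree.
elongate rostrum: derived state '1' in Lineage F, Lineage M, Lineage W, and Lineage Y only — synapomorphy for {Lineage F, Lineage M, Lineage W, Lineage Y}.
dorsal spines: derived state '1' in Lineage W only — an autapomorphy, so it tells us nothing about relationships among taxa.
fused pelvic girdle (derived state '1') is unique to Lineage M (autapomorphy; uninformative for grouping).
Most parsimonious ingroup topology: (((Lineage W,(Lineage M,Lineage Y)),Lineage F),Lineage L).
Changes per character on this tree: sclerotic ring: 1; spiracle pair III lost: 1; caudal autotomy: 2; elongate rostrum: 1; dorsal spines: 1; fused pelvic girdle: 1.
Total = 7.

7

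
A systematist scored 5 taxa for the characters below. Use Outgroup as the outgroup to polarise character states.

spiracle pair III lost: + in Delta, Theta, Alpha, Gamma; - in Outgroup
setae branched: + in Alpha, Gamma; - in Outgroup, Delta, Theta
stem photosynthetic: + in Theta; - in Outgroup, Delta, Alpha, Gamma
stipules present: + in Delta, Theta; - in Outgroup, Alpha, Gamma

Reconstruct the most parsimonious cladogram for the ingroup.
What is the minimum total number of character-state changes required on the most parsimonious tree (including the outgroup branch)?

The outgroup has state '-' for every character, so '+' is the derived state throughout.
All ingroup taxa share the derived state '+' for spiracle pair III lost; it defines the ingroup but does not resolve relationships within it.
Only Alpha and Gamma show the derived state '+' for setae branched, supporting them as a clade.
stem photosynthetic: derived state '+' in Theta only — an autapomorphy, so it tells us nothing about relationships among taxa.
Only Delta and Theta show the derived state '+' for stipules present, supporting them as a clade.
Most parsimonious ingroup topology: ((Delta,Theta),(Alpha,Gamma)).
Changes per character on this tree: spiracle pair III lost: 1; setae branched: 1; stem photosynthetic: 1; stipules present: 1.
Total = 4.

4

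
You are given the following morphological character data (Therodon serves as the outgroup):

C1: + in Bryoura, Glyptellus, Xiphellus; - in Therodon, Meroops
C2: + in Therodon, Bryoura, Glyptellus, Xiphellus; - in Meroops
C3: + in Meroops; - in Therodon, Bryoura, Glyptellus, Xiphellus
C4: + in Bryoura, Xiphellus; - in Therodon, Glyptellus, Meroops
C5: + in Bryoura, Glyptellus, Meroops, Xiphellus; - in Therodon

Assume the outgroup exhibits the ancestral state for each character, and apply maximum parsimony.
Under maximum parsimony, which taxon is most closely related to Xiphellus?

Bryoura

Character polarity is set by the outgroup: the derived state is whichever differs from the outgroup's state, so for C2 the derived state is '-', and for the remaining characters it is '+'.
Only Bryoura, Glyptellus, and Xiphellus show the derived state '+' for C1, supporting them as a clade.
C2: derived state '-' in Meroops only — an autapomorphy, so it tells us nothing about relationships among taxa.
C3: derived state '+' in Meroops only — an autapomorphy, so it tells us nothing about relationships among taxa.
C4 (derived state '+') is shared by Bryoura and Xiphellus — a synapomorphy uniting that clade.
C5 (derived state '+') is shared by all ingroup taxa — unites the whole ingroup.
Most parsimonious ingroup topology: (((Bryoura,Xiphellus),Glyptellus),Meroops).
Xiphellus and Bryoura form a cherry on this tree, so they are sister taxa.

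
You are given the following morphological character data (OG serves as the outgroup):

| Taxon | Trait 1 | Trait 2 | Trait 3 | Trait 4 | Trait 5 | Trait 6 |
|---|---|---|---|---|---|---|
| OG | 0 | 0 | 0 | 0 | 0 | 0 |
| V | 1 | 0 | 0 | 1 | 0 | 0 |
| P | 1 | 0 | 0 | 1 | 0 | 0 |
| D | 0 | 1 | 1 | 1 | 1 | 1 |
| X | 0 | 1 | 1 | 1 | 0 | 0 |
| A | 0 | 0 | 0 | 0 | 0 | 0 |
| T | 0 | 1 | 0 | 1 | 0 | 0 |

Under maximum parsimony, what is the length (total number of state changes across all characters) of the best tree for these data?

6

The outgroup has state '0' for every character, so '1' is the derived state throughout.
Only P and V show the derived state '1' for Trait 1, supporting them as a clade.
Trait 2: derived state '1' in D, T, and X only — synapomorphy for {D, T, X}.
Only D and X show the derived state '1' for Trait 3, supporting them as a clade.
Trait 4: derived state '1' in D, P, T, V, and X only — synapomorphy for {D, P, T, V, X}.
Trait 5 (derived state '1') is unique to D (autapomorphy; uninformative for grouping).
Trait 6: derived state '1' in D only — an autapomorphy, so it tells us nothing about relationships among taxa.
Most parsimonious ingroup topology: (((V,P),((D,X),T)),A).
Changes per character on this tree: Trait 1: 1; Trait 2: 1; Trait 3: 1; Trait 4: 1; Trait 5: 1; Trait 6: 1.
Total = 6.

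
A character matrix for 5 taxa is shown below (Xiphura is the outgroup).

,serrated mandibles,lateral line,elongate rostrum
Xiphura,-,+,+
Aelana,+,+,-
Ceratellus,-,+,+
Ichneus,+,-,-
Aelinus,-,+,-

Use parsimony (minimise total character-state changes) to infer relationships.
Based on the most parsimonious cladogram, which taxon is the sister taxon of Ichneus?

Aelana

Character polarity is set by the outgroup: the derived state is whichever differs from the outgroup's state, so for lateral line, elongate rostrum the derived state is '-', and for the remaining characters it is '+'.
serrated mandibles: derived state '+' in Aelana and Ichneus only — synapomorphy for {Aelana, Ichneus}.
lateral line: derived state '-' in Ichneus only — an autapomorphy, so it tells us nothing about relationships among taxa.
elongate rostrum: derived state '-' in Aelana, Aelinus, and Ichneus only — synapomorphy for {Aelana, Aelinus, Ichneus}.
Most parsimonious ingroup topology: (((Aelana,Ichneus),Aelinus),Ceratellus).
Ichneus and Aelana form a cherry on this tree, so they are sister taxa.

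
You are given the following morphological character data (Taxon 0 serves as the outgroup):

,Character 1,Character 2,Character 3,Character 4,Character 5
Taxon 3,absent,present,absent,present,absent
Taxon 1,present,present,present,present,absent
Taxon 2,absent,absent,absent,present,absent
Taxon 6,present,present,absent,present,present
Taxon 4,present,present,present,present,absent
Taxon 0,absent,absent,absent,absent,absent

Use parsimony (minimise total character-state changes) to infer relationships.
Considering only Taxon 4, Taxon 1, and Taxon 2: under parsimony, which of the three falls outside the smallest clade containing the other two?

Taxon 2

The outgroup has state 'absent' for every character, so 'present' is the derived state throughout.
Only Taxon 1, Taxon 4, and Taxon 6 show the derived state 'present' for Character 1, supporting them as a clade.
Only Taxon 1, Taxon 3, Taxon 4, and Taxon 6 show the derived state 'present' for Character 2, supporting them as a clade.
Character 3: derived state 'present' in Taxon 1 and Taxon 4 only — synapomorphy for {Taxon 1, Taxon 4}.
Character 4 (derived state 'present') is shared by all ingroup taxa — unites the whole ingroup.
Character 5: derived state 'present' in Taxon 6 only — an autapomorphy, so it tells us nothing about relationships among taxa.
Most parsimonious ingroup topology: ((((Taxon 1,Taxon 4),Taxon 6),Taxon 3),Taxon 2).
Taxon 4 and Taxon 1 share a more recent common ancestor with each other than either does with Taxon 2, so Taxon 2 is the least closely related of the three.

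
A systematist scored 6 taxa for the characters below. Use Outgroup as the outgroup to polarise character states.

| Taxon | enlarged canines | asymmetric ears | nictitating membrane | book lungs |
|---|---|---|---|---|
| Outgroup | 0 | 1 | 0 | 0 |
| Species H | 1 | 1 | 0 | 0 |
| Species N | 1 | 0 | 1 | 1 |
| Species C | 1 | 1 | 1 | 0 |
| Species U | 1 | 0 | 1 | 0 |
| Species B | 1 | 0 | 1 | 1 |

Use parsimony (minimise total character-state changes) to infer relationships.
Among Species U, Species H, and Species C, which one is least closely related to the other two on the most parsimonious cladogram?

Character polarity is set by the outgroup: the derived state is whichever differs from the outgroup's state, so for asymmetric ears the derived state is '0', and for the remaining characters it is '1'.
enlarged canines (derived state '1') is shared by all ingroup taxa — unites the whole ingroup.
asymmetric ears: derived state '0' in Species B, Species N, and Species U only — synapomorphy for {Species B, Species N, Species U}.
nictitating membrane: derived state '1' in Species B, Species C, Species N, and Species U only — synapomorphy for {Species B, Species C, Species N, Species U}.
book lungs (derived state '1') is shared by Species B and Species N — a synapomorphy uniting that clade.
Most parsimonious ingroup topology: (Species H,(((Species N,Species B),Species U),Species C)).
Species U and Species C share a more recent common ancestor with each other than either does with Species H, so Species H is the least closely related of the three.

Species H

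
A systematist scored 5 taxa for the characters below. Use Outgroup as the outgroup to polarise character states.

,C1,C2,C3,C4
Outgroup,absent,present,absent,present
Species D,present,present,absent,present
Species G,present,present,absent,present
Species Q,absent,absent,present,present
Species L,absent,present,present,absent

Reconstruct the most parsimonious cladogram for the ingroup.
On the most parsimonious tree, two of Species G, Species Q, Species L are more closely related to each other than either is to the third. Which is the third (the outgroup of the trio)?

Character polarity is set by the outgroup: the derived state is whichever differs from the outgroup's state, so for C2, C4 the derived state is 'absent', and for the remaining characters it is 'present'.
C1 (derived state 'present') is shared by Species D and Species G — a synapomorphy uniting that clade.
C2 (derived state 'absent') is unique to Species Q (autapomorphy; uninformative for grouping).
C3 (derived state 'present') is shared by Species L and Species Q — a synapomorphy uniting that clade.
C4 (derived state 'absent') is unique to Species L (autapomorphy; uninformative for grouping).
Most parsimonious ingroup topology: ((Species D,Species G),(Species Q,Species L)).
Species L and Species Q share a more recent common ancestor with each other than either does with Species G, so Species G is the least closely related of the three.

Species G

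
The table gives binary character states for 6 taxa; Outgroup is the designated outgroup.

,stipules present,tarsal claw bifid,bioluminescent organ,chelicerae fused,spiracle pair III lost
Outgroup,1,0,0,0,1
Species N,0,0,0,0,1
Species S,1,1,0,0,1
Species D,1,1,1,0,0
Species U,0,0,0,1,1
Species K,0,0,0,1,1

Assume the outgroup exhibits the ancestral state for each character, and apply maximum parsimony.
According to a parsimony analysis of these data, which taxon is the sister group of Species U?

Character polarity is set by the outgroup: the derived state is whichever differs from the outgroup's state, so for stipules present, spiracle pair III lost the derived state is '0', and for the remaining characters it is '1'.
stipules present: derived state '0' in Species K, Species N, and Species U only — synapomorphy for {Species K, Species N, Species U}.
Only Species D and Species S show the derived state '1' for tarsal claw bifid, supporting them as a clade.
bioluminescent organ (derived state '1') is unique to Species D (autapomorphy; uninformative for grouping).
chelicerae fused: derived state '1' in Species K and Species U only — synapomorphy for {Species K, Species U}.
spiracle pair III lost: derived state '0' in Species D only — an autapomorphy, so it tells us nothing about relationships among taxa.
Most parsimonious ingroup topology: ((Species D,Species S),(Species N,(Species U,Species K))).
Species U and Species K form a cherry on this tree, so they are sister taxa.

Species K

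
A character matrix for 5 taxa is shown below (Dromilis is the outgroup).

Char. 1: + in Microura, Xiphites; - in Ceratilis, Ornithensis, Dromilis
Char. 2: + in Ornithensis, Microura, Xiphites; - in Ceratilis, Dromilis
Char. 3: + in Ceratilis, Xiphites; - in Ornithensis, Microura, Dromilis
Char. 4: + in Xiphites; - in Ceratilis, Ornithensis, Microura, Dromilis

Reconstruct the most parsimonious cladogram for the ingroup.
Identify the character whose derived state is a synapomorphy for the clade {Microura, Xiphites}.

The outgroup has state '-' for every character, so '+' is the derived state throughout.
Char. 1: derived state '+' in Microura and Xiphites only — synapomorphy for {Microura, Xiphites}.
Char. 2: derived state '+' in Microura, Ornithensis, and Xiphites only — synapomorphy for {Microura, Ornithensis, Xiphites}.
Char. 3 groups Ceratilis and Xiphites, which is incompatible with the clades supported by the remaining characters; treating it as convergent (homoplasy) costs fewer steps than any alternative tree.
Char. 4: derived state '+' in Xiphites only — an autapomorphy, so it tells us nothing about relationships among taxa.
Most parsimonious ingroup topology: (Ceratilis,((Xiphites,Microura),Ornithensis)).
The clade {Microura, Xiphites} is supported by Char. 1: its derived state '+' occurs in exactly those taxa and in no other taxon (including the outgroup).

Char. 1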